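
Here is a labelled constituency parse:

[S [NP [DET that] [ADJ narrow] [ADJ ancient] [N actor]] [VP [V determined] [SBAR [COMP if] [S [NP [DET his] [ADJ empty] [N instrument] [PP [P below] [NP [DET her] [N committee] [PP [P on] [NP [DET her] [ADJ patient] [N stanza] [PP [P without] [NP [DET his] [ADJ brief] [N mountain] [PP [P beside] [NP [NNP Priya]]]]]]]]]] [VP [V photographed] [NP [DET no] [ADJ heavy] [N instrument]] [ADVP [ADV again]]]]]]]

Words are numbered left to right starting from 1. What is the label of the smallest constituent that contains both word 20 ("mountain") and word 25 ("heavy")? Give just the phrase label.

Both words fall inside [S his empty instrument below her committee on her patient stanza without his brief mountain beside Priya photographed no heavy instrument again] (words 7–27), and no smaller constituent contains them both. Label: S.

S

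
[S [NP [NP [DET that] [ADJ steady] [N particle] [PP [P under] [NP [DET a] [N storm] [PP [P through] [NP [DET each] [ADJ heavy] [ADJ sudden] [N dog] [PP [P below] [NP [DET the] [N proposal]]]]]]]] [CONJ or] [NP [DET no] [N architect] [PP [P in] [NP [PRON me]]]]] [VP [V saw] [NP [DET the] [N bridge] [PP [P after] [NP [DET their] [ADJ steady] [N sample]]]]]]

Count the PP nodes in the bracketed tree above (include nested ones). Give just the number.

5

The PP constituents are: [PP under a storm through each heavy sudden dog below the proposal]; [PP through each heavy sudden dog below the proposal]; [PP below the proposal]; [PP in me]; [PP after their steady sample]. Total: 5.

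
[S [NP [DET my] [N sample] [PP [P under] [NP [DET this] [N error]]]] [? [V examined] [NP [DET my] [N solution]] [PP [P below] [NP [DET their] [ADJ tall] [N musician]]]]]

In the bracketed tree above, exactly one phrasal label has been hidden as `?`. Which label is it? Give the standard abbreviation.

VP

A constituent whose immediate children are V 'examined', NP, PP is a verb phrase: VP.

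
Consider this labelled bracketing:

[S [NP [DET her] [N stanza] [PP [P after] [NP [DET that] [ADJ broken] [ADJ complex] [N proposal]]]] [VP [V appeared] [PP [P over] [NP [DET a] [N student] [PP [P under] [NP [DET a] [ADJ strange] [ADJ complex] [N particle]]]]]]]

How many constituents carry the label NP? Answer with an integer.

4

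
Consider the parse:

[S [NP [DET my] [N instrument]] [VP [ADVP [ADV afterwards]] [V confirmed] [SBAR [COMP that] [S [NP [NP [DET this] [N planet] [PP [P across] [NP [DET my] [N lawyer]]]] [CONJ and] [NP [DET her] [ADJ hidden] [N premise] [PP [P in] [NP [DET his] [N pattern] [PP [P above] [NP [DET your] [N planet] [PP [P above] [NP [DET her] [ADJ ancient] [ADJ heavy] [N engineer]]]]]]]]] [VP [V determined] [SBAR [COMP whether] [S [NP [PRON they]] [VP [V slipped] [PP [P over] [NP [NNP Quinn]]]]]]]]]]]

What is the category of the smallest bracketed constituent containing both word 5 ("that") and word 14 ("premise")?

SBAR

Word 5 lies under S → VP → SBAR → COMP; word 14 lies under S → VP → SBAR → S → NP → NP → N. The lowest shared node is the SBAR.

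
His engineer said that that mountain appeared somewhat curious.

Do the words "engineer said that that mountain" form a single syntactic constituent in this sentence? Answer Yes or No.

No

"engineer" belongs to the noun phrase "his engineer" while "mountain" belongs to the verb phrase "said that that mountain appeared somewhat curious"; a span that runs across that boundary is not a single phrase.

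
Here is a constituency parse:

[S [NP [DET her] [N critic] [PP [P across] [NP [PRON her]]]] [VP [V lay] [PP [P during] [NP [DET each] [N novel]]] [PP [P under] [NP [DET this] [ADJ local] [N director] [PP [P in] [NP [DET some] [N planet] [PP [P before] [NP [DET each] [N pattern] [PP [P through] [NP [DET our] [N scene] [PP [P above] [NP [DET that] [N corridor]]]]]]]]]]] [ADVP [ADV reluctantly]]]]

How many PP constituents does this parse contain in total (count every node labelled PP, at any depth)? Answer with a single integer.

Listing each PP by its span: [PP across her]; [PP during each novel]; [PP under this local director in some planet before each pattern through our scene above that corridor]; [PP in some planet before each pattern through our scene above that corridor]; [PP before each pattern through our scene above that corridor]; [PP through our scene above that corridor] … — that makes 7.

7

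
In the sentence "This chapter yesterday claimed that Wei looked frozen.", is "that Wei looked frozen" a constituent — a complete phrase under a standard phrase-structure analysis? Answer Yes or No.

Yes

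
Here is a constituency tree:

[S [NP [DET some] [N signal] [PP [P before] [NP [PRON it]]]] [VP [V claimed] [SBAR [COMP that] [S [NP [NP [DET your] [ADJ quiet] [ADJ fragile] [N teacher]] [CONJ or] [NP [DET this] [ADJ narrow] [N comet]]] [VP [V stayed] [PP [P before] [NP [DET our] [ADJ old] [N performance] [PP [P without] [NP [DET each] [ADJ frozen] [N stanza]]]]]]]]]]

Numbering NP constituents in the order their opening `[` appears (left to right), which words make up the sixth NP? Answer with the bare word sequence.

Opening `[NP` markers occur at word positions 1, 4, 7, 7, 12, 17, 21; the sixth of these opens the constituent [NP our old performance without each frozen stanza].

our old performance without each frozen stanza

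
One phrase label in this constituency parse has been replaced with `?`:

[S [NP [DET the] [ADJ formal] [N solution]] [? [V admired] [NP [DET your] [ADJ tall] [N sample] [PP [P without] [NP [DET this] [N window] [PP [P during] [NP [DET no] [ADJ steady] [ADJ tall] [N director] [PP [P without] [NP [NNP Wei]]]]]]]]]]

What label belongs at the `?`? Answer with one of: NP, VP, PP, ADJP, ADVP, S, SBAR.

VP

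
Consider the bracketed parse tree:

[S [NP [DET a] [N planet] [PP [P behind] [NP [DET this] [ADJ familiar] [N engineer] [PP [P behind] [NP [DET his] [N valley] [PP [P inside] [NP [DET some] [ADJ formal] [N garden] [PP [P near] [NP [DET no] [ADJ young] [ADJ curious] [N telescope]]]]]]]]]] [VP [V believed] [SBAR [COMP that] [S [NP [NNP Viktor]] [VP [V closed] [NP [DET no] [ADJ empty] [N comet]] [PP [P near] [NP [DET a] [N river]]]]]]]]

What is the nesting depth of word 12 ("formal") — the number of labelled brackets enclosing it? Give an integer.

9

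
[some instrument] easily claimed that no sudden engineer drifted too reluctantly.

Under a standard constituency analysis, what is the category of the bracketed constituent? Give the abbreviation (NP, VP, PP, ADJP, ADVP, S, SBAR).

NP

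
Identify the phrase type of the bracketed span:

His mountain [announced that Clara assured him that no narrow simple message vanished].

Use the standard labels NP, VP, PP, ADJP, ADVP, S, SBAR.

VP

The span is built around the verb "announced" — a verb phrase (VP).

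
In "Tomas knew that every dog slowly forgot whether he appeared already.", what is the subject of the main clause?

Tomas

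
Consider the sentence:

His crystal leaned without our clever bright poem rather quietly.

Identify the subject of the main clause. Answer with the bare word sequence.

his crystal

"his crystal" is the NP that combines with the VP headed by "leaned" to form the main clause — the subject.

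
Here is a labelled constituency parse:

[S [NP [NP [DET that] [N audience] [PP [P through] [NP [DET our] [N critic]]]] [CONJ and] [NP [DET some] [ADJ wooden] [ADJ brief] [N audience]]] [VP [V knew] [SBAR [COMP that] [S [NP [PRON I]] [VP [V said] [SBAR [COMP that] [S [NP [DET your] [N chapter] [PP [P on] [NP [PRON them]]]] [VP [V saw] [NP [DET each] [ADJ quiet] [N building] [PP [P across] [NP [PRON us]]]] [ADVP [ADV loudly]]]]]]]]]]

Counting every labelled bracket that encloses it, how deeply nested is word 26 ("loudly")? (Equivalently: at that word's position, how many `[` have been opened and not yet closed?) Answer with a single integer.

10

Counting open brackets not yet closed at "loudly": [S [VP [SBAR [S [VP [SBAR [S [VP [ADVP [ADV = 10.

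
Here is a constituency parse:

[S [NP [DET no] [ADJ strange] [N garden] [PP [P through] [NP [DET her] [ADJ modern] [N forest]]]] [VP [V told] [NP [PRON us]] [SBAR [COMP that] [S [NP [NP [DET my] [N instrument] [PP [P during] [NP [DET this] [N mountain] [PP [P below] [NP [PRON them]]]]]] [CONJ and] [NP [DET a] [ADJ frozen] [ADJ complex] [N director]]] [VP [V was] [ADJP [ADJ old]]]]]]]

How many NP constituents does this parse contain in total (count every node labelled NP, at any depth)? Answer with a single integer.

Scanning left to right, an opening `[NP` appears at word positions 1, 5, 9, 11, 11, 14, 17, 19 — 8 in total.

8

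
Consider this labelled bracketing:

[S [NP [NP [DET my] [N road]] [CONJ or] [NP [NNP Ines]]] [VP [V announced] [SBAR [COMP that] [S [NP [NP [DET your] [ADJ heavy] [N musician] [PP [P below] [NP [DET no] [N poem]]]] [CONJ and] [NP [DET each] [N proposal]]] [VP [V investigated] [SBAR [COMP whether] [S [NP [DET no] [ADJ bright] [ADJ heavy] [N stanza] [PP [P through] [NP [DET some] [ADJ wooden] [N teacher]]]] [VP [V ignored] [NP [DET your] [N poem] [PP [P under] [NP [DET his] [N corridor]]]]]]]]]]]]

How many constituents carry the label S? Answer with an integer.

3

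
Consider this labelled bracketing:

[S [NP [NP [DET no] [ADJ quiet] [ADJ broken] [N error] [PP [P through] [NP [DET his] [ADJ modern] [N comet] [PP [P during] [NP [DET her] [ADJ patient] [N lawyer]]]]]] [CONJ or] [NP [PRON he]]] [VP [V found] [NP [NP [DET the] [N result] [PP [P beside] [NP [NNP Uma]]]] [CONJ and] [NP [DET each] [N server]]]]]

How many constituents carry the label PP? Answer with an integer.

Listing each PP by its span: [PP through his modern comet during her patient lawyer]; [PP during her patient lawyer]; [PP beside Uma] — that makes 3.

3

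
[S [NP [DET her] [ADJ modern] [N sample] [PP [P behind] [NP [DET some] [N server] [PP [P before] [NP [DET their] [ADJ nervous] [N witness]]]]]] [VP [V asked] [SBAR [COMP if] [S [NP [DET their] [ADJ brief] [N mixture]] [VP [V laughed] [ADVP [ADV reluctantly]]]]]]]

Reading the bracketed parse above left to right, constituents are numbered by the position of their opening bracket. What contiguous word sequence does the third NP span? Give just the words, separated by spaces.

In left-to-right order the NP constituents are "her modern sample behind some server before their nervous witness"; "some server before their nervous witness"; "their nervous witness"; "their brief mixture". Number 3 is "their nervous witness".

their nervous witness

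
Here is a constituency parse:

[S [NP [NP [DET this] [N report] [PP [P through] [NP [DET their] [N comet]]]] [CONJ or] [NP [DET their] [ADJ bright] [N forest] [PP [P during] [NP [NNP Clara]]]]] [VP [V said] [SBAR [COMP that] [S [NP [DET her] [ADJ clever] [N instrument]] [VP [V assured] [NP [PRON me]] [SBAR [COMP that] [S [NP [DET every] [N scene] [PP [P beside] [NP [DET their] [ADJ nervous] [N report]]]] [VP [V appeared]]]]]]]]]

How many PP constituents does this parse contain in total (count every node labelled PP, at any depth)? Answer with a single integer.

Scanning left to right, an opening `[PP` appears at word positions 3, 10, 22 — 3 in total.

3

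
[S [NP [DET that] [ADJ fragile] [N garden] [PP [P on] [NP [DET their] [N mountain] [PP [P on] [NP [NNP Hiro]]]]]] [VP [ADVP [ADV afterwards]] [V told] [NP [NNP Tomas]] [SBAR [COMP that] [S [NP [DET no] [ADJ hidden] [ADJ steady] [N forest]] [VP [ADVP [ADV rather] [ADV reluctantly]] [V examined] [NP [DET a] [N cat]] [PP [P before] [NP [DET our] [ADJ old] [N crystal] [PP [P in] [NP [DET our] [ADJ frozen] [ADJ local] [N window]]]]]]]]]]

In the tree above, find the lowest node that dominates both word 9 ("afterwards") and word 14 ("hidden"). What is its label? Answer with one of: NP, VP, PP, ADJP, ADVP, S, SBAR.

VP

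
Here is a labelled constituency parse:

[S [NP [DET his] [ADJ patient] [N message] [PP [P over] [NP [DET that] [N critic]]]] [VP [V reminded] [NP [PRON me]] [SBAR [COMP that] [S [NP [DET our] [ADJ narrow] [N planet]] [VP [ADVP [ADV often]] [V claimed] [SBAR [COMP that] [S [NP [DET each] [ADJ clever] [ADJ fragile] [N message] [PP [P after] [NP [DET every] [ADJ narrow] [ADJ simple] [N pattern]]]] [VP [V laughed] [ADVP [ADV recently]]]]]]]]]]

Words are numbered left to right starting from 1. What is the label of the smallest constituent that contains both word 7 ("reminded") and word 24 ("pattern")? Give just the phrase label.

VP

Both words fall inside [VP reminded me that our narrow planet often claimed that each clever fragile message after every narrow simple pattern laughed recently] (words 7–26), and no smaller constituent contains them both. Label: VP.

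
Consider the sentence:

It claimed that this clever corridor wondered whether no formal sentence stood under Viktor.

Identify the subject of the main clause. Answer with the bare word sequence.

it

The subject of the main clause is the NP immediately before the verb "claimed": "it".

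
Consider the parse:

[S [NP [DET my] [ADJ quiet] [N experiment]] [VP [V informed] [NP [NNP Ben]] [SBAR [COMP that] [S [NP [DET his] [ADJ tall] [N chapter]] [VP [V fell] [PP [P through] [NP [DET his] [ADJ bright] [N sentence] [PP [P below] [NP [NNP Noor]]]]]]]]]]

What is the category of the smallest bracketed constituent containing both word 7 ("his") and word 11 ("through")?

S

Word 7 lies under S → VP → SBAR → S → NP → DET; word 11 lies under S → VP → SBAR → S → VP → PP → P. The lowest shared node is the S.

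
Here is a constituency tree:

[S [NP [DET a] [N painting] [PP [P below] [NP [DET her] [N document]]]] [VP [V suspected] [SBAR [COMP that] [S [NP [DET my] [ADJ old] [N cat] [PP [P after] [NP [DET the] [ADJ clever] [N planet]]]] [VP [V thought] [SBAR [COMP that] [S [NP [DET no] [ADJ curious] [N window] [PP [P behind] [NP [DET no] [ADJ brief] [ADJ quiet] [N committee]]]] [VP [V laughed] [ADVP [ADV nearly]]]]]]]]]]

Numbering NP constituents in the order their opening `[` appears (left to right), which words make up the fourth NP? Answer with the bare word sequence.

the clever planet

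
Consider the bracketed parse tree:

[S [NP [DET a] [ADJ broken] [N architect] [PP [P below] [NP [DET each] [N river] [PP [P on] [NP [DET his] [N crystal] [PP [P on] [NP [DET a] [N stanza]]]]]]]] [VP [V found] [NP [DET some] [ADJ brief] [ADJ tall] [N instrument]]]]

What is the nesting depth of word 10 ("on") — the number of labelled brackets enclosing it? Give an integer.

Path from the root down to the word: S → NP → PP → NP → PP → NP → PP → P. That is 8 enclosing brackets.

8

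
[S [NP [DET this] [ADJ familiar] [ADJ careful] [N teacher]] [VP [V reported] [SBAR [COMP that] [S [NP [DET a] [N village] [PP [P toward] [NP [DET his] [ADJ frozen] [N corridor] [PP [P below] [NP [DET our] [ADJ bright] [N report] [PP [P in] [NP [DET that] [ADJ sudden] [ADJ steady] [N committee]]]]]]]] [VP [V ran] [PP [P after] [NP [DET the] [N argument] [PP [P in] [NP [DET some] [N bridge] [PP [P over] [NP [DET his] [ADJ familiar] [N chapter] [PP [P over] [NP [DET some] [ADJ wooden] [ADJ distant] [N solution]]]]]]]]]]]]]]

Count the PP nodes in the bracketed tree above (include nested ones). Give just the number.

7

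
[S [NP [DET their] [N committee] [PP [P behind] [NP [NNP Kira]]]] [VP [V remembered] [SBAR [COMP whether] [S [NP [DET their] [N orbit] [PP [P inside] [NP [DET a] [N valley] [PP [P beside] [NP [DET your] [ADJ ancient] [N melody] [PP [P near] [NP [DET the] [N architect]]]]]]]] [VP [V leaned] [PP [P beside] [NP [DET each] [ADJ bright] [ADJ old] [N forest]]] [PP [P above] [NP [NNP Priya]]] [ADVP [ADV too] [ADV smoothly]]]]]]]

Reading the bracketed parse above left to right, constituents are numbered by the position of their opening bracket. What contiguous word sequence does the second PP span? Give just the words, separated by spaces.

The PP opening brackets appear, in order, over: "behind Kira"; "inside a valley beside your ancient melody near the architect"; "beside your ancient melody near the architect"; "near the architect"; "beside each bright old forest"; "above Priya". The second one spans "inside a valley beside your ancient melody near the architect".

inside a valley beside your ancient melody near the architect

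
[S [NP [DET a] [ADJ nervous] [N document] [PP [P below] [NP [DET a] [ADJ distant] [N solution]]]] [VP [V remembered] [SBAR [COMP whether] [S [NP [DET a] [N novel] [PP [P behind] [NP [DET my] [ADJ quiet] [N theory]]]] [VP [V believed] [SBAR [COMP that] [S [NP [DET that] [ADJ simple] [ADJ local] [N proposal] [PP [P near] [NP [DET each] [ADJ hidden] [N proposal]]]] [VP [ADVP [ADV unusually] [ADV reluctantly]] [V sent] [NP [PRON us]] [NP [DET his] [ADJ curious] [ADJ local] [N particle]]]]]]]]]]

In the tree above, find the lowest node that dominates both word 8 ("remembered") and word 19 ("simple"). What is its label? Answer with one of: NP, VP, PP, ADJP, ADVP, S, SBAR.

Both words fall inside [VP remembered whether a novel behind my quiet theory believed that that simple local proposal near each hidden proposal unusually reluctantly sent us his curious local particle] (words 8–33), and no smaller constituent contains them both. Label: VP.

VP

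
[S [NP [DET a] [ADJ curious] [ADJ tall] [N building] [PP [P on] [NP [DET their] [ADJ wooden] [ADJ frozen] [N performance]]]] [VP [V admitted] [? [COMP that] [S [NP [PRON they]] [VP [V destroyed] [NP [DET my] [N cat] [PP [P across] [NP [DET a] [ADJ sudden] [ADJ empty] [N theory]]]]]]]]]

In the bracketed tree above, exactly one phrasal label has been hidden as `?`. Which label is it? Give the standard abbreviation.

SBAR

The `?` node immediately contains: COMP 'that', S. That is the internal structure of a subordinate clause, so the label is SBAR.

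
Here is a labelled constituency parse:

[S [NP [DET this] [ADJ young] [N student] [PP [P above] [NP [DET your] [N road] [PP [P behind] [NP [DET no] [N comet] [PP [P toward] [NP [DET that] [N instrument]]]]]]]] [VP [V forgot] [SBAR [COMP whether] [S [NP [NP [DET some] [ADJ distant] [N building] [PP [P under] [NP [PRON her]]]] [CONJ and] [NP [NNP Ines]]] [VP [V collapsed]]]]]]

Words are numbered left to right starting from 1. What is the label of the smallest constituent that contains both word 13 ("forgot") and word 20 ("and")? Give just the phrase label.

VP

The smallest bracket enclosing both words is [VP forgot whether some distant building under her and Ines collapsed], so the label is VP.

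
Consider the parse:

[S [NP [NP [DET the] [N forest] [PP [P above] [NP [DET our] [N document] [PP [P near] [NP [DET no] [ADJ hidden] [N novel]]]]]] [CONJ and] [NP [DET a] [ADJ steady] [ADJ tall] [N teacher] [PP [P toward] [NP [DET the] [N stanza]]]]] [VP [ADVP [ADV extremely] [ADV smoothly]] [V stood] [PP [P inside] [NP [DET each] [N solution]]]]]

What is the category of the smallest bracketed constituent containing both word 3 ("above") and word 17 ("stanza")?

The smallest bracket enclosing both words is [NP the forest above our document near no hidden novel and a steady tall teacher toward the stanza], so the label is NP.

NP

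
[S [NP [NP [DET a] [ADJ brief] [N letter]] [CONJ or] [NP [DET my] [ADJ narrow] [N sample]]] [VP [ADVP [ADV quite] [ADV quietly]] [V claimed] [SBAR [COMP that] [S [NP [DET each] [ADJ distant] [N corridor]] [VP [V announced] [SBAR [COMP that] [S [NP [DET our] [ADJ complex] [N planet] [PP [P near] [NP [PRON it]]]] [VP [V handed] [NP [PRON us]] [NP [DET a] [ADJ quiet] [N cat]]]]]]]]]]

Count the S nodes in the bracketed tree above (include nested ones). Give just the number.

3

The S constituents are: [S a brief letter or my narrow sample quite quietly claimed that each distant corridor announced that our complex planet near it handed us a quiet cat]; [S each distant corridor announced that our complex planet near it handed us a quiet cat]; [S our complex planet near it handed us a quiet cat]. Total: 3.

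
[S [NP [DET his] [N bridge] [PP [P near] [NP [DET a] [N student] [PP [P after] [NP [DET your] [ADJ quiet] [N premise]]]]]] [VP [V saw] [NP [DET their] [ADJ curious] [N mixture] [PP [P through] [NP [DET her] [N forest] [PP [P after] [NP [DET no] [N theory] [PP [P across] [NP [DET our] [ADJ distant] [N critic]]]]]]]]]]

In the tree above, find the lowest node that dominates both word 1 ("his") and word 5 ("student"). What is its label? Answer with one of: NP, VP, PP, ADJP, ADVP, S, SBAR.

NP

Both words fall inside [NP his bridge near a student after your quiet premise] (words 1–9), and no smaller constituent contains them both. Label: NP.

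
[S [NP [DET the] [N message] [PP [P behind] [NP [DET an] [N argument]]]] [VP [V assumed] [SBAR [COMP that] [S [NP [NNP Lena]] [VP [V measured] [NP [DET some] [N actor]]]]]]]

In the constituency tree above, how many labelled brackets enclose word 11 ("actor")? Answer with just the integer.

7

The word sits inside N, which is inside NP, inside VP, inside S, inside SBAR, inside VP, inside S — 7 brackets in all.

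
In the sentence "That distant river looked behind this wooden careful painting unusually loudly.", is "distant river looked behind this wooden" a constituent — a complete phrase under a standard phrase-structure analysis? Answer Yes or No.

No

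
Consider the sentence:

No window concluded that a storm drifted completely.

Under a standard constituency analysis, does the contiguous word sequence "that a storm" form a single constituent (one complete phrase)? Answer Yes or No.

No

"that" belongs to the complementizer "that" while "storm" belongs to the clause "a storm drifted completely"; a span that runs across that boundary is not a single phrase.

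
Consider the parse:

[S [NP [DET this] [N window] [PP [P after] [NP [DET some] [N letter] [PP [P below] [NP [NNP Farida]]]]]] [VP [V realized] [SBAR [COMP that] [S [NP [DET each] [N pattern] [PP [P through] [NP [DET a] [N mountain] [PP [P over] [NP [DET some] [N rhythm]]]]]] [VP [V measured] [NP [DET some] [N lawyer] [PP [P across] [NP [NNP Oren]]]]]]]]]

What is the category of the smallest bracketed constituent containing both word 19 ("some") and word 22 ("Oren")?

NP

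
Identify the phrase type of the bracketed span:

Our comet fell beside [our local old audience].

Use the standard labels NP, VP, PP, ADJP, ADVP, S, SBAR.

NP

The bracketed span "our local old audience" is headed by "audience", making it a noun phrase (NP).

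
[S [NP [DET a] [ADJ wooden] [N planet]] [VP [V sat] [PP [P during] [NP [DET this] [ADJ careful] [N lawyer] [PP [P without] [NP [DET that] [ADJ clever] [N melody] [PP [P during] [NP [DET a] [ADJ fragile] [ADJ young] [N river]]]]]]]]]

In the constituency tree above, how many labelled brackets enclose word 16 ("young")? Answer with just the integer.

9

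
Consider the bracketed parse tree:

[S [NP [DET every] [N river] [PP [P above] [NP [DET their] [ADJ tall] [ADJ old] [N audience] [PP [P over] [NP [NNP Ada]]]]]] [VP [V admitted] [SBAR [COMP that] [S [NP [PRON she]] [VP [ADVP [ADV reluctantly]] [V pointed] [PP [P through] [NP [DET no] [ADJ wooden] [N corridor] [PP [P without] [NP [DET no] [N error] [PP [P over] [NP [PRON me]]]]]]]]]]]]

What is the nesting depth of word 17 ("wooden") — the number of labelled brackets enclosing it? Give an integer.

8

Path from the root down to the word: S → VP → SBAR → S → VP → PP → NP → ADJ. That is 8 enclosing brackets.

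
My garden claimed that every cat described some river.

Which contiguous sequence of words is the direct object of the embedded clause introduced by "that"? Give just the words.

Within the embedded clause introduced by "that", the direct object of "described" is "some river".

some river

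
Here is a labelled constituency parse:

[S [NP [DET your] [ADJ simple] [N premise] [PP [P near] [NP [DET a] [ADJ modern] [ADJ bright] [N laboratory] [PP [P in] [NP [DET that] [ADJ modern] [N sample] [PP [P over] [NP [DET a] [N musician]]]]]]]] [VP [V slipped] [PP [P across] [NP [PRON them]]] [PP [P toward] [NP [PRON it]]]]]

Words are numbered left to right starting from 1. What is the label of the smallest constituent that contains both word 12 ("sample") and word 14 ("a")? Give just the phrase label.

NP

Word 12 lies under S → NP → PP → NP → PP → NP → N; word 14 lies under S → NP → PP → NP → PP → NP → PP → NP → DET. The lowest shared node is the NP.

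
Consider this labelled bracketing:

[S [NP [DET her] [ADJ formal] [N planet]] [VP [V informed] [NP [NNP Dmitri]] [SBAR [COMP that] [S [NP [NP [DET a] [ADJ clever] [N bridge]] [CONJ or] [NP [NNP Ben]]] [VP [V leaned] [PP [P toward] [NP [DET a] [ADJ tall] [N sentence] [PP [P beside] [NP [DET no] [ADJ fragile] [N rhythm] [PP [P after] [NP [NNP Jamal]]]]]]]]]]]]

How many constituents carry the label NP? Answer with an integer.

8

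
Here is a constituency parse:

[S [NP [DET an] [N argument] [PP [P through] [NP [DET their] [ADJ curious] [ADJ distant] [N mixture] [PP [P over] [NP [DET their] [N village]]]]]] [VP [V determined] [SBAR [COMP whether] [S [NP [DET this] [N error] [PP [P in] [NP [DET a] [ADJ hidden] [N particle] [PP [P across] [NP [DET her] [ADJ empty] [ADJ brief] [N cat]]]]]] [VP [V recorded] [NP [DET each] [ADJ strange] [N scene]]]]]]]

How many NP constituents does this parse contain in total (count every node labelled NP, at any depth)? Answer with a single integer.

7

Scanning left to right, an opening `[NP` appears at word positions 1, 4, 9, 13, 16, 20, 25 — 7 in total.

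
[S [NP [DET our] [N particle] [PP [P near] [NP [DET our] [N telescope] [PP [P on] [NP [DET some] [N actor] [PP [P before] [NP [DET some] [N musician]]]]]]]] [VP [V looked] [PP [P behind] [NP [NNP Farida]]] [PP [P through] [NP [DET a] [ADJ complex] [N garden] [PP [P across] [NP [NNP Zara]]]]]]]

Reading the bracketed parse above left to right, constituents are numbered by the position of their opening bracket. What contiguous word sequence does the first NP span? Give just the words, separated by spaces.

our particle near our telescope on some actor before some musician

In left-to-right order the NP constituents are "our particle near our telescope on some actor before some musician"; "our telescope on some actor before some musician"; "some actor before some musician"; "some musician"; "Farida"; "a complex garden across Zara"; "Zara". Number 1 is "our particle near our telescope on some actor before some musician".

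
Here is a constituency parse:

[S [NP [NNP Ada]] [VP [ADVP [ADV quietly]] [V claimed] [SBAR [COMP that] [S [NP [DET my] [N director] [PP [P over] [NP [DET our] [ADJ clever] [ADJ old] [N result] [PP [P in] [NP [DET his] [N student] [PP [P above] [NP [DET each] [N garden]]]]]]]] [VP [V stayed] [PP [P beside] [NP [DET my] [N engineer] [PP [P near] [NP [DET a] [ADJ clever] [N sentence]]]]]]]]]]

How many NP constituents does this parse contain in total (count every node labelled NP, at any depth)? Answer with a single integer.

7

Listing each NP by its span: [NP Ada]; [NP my director over our clever old result in his student above each garden]; [NP our clever old result in his student above each garden]; [NP his student above each garden]; [NP each garden]; [NP my engineer near a clever sentence] … — that makes 7.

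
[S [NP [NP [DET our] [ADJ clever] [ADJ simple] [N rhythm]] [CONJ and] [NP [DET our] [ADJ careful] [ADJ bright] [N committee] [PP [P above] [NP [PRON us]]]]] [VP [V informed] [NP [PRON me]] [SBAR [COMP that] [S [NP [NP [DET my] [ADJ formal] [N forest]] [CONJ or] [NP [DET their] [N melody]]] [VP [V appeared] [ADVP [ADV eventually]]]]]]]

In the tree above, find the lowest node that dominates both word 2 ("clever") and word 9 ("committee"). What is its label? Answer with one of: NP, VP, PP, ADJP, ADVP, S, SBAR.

The smallest bracket enclosing both words is [NP our clever simple rhythm and our careful bright committee above us], so the label is NP.

NP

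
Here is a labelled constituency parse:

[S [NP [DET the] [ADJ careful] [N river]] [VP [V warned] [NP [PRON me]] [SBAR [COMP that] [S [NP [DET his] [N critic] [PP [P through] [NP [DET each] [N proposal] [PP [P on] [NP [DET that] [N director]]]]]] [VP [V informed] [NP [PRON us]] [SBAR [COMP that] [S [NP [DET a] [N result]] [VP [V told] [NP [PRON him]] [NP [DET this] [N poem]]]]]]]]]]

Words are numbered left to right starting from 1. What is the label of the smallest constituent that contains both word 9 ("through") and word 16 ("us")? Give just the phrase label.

Word 9 lies under S → VP → SBAR → S → NP → PP → P; word 16 lies under S → VP → SBAR → S → VP → NP → PRON. The lowest shared node is the S.

S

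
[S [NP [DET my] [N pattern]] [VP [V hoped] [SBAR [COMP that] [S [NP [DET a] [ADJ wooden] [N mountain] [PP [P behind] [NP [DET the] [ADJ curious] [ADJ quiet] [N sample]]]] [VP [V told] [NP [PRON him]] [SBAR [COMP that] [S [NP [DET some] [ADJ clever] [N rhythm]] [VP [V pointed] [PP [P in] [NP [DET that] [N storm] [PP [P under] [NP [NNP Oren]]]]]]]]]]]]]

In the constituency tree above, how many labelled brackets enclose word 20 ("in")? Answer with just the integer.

10

Path from the root down to the word: S → VP → SBAR → S → VP → SBAR → S → VP → PP → P. That is 10 enclosing brackets.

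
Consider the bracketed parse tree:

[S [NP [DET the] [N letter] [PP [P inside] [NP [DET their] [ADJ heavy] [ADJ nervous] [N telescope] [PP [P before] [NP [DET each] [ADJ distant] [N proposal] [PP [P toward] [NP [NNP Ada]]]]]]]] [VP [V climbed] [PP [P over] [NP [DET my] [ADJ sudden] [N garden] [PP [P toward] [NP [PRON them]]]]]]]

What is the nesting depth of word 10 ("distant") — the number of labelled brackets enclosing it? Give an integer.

7

Path from the root down to the word: S → NP → PP → NP → PP → NP → ADJ. That is 7 enclosing brackets.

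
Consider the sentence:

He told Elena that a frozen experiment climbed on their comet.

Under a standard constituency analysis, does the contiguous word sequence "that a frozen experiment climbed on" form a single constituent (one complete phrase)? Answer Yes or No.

No

The smallest constituent containing the whole sequence is the subordinate clause [SBAR that a frozen experiment climbed on their comet], but the sequence is only part of it — it straddles the boundary between complementizer "that" and clause "a frozen experiment climbed on their comet".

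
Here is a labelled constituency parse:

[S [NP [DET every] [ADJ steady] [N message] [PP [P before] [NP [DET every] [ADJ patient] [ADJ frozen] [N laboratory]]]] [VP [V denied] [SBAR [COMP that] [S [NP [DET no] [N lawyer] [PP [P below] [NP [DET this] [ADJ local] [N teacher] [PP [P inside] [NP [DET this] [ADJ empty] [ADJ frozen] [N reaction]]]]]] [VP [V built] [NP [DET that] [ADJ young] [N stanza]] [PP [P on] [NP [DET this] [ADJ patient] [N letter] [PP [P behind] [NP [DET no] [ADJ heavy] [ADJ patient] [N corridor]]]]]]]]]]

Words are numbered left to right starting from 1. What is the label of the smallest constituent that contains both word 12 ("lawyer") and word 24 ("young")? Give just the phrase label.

S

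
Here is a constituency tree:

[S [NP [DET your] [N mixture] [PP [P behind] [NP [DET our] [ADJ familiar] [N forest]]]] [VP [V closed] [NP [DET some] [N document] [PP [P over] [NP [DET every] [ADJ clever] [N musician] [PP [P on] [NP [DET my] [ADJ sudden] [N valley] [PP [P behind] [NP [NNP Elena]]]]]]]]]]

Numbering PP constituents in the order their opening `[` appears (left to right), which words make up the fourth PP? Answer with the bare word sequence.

Opening `[PP` markers occur at word positions 3, 10, 14, 18; the fourth of these opens the constituent [PP behind Elena].

behind Elena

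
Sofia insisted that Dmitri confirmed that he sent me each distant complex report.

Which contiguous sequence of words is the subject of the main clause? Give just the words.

Sofia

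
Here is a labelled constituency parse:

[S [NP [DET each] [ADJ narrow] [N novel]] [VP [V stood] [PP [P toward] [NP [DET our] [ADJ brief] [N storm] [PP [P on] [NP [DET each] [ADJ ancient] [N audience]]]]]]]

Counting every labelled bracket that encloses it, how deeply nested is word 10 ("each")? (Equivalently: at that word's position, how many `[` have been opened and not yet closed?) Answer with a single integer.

The word sits inside DET, which is inside NP, inside PP, inside NP, inside PP, inside VP, inside S — 7 brackets in all.

7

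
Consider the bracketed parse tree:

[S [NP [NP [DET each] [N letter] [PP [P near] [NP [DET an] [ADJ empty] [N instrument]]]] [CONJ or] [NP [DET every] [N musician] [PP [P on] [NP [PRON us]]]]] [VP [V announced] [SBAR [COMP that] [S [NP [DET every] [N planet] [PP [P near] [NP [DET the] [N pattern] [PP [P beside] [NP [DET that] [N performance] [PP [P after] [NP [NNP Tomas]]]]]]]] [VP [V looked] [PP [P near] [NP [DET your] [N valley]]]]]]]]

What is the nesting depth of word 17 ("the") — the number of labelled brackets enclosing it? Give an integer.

8

Counting open brackets not yet closed at "the": [S [VP [SBAR [S [NP [PP [NP [DET = 8.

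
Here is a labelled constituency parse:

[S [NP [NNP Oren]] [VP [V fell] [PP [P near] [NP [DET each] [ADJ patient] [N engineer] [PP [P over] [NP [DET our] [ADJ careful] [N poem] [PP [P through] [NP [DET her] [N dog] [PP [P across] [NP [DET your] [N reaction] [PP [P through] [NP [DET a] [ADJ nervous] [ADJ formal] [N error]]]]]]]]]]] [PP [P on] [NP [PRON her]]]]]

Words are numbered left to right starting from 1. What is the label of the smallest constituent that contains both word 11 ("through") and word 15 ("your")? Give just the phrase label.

Word 11 lies under S → VP → PP → NP → PP → NP → PP → P; word 15 lies under S → VP → PP → NP → PP → NP → PP → NP → PP → NP → DET. The lowest shared node is the PP.

PP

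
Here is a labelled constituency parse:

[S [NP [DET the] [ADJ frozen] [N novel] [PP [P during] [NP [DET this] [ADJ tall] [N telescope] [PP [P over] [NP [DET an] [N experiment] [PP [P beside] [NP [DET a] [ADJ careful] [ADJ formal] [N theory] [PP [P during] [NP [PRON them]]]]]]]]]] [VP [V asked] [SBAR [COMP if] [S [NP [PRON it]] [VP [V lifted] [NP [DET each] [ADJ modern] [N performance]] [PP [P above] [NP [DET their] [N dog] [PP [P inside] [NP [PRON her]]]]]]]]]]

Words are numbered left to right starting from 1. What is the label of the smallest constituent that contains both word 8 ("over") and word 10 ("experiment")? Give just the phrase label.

Both words fall inside [PP over an experiment beside a careful formal theory during them] (words 8–17), and no smaller constituent contains them both. Label: PP.

PP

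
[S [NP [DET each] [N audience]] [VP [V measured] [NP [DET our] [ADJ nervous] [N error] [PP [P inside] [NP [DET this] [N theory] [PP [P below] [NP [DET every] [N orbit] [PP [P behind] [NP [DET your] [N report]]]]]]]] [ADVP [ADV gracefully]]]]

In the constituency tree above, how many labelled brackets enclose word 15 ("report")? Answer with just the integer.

The word sits inside N, which is inside NP, inside PP, inside NP, inside PP, inside NP, inside PP, inside NP, inside VP, inside S — 10 brackets in all.

10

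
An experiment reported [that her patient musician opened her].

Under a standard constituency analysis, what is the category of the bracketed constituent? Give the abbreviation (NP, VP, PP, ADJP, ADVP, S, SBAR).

The span is built around the complementizer "that" — a subordinate clause (SBAR).

SBAR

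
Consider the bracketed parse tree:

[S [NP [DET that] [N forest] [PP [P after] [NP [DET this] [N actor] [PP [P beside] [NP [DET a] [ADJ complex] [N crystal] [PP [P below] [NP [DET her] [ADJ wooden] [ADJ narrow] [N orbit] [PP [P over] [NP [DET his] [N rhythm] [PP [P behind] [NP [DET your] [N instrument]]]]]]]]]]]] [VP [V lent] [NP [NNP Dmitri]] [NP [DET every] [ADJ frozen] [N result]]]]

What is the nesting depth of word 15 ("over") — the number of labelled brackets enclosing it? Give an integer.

10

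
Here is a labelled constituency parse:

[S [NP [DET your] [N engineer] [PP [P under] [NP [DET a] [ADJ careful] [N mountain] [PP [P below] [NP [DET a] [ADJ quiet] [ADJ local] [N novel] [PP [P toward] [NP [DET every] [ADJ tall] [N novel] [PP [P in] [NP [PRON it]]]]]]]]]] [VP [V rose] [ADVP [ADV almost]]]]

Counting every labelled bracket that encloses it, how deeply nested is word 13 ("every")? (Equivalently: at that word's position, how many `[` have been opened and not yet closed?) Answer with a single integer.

9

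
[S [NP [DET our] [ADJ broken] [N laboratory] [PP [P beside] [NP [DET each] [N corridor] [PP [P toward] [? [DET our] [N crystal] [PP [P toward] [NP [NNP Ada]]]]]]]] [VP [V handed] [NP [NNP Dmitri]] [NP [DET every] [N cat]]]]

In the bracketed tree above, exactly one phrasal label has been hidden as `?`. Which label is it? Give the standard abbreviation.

NP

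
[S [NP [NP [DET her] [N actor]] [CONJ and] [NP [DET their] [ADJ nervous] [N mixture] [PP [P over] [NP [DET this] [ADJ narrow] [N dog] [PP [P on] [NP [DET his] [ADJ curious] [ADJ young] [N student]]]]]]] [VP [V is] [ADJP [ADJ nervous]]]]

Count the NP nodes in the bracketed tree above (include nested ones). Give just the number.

5

Scanning left to right, an opening `[NP` appears at word positions 1, 1, 4, 8, 12 — 5 in total.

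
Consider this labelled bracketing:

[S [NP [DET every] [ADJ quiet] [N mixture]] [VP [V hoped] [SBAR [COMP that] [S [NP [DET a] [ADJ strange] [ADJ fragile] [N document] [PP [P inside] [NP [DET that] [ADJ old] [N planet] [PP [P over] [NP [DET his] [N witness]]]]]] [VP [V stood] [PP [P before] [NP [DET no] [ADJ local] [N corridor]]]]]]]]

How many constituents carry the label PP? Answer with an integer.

Listing each PP by its span: [PP inside that old planet over his witness]; [PP over his witness]; [PP before no local corridor] — that makes 3.

3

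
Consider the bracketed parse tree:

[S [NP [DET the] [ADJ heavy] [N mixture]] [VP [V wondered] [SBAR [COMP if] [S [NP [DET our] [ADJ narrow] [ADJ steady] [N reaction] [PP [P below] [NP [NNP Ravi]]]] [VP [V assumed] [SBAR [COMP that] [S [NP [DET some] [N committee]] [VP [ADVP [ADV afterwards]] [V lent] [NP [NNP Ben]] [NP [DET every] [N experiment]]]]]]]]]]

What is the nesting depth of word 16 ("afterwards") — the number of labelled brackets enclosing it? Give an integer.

Counting open brackets not yet closed at "afterwards": [S [VP [SBAR [S [VP [SBAR [S [VP [ADVP [ADV = 10.

10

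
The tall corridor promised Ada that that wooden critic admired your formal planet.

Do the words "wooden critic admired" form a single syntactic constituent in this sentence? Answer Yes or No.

The sequence begins inside the noun phrase "that wooden critic" and ends inside the verb phrase "admired your formal planet"; it crosses a phrase boundary, so no single node in the tree spans exactly those words.

No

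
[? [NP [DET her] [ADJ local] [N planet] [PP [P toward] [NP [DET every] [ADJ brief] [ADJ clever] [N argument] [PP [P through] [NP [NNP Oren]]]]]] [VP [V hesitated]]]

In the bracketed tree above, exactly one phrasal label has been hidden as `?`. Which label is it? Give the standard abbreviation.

S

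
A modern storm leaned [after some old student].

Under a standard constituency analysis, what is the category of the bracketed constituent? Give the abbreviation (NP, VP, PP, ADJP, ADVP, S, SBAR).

"after" is the head of the bracketed span, so the span is a prepositional phrase: PP.

PP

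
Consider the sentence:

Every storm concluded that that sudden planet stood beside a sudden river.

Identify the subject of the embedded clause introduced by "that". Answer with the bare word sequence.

that sudden planet

In the embedded clause introduced by "that" the verb is "stood"; the NP preceding it, "that sudden planet", is the subject.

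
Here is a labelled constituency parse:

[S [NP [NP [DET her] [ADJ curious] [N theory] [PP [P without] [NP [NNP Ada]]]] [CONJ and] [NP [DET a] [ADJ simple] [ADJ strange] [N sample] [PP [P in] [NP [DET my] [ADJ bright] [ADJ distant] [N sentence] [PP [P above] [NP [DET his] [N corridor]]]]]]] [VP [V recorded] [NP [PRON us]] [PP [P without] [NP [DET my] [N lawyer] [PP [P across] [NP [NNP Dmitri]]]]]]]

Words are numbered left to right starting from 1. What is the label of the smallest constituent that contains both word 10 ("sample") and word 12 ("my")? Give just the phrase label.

NP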